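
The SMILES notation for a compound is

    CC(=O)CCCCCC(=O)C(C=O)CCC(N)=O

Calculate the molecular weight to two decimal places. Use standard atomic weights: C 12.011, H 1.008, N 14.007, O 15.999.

First, the molecular formula is C13H21NO4 (counting implicit H from valence).
  C: 13 × 12.011 = 156.143
  H: 21 × 1.008 = 21.168
  N: 1 × 14.007 = 14.007
  O: 4 × 15.999 = 63.996
Sum: 13×12.011 + 21×1.008 + 1×14.007 + 4×15.999 = 255.314 → 255.31 g/mol.

255.31 g/mol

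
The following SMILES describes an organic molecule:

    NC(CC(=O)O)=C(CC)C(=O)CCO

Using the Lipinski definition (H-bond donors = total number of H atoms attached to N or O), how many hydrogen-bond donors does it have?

Donors: find every N or O and count the H atoms it carries.
  atom 1 (N): bond orders sum to 1 → 2 H
  atom 5 (O): bond orders sum to 2 → 0 H
  atom 6 (O): bond orders sum to 1 → 1 H
  atom 11 (O): bond orders sum to 2 → 0 H
  atom 14 (O): bond orders sum to 1 → 1 H
Lipinski HBD = 4.

4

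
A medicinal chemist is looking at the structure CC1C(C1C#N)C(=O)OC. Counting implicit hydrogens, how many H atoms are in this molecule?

Walk through each heavy atom and fill implicit hydrogens from standard valence (C 4, N 3, O 2, S 2, halogen 1):
  atom 1: C, bond orders sum to 1 (valence 4) → 3 H
  atom 2: C, bond orders sum to 3 (valence 4) → 1 H
  atom 3: C, bond orders sum to 3 (valence 4) → 1 H
  atom 4: C, bond orders sum to 3 (valence 4) → 1 H
  atom 5: C, bond orders sum to 4 (valence 4) → 0 H
  atom 6: N, bond orders sum to 3 (valence 3) → 0 H
  atom 7: C, bond orders sum to 4 (valence 4) → 0 H
  atom 8: O, bond orders sum to 2 (valence 2) → 0 H
  atom 9: O, bond orders sum to 2 (valence 2) → 0 H
  atom 10: C, bond orders sum to 1 (valence 4) → 3 H
Total hydrogens: 9.

9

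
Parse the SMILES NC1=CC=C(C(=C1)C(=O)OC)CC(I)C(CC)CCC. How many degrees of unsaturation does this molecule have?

5

Degree of unsaturation = (number of rings) + (number of π bonds).
Ring closures in the SMILES: 1.
π bonds: 4 double bonds (each 1 DoU) → 4 DoU from unsaturation.
Total DoU = 1 + 4 = 5.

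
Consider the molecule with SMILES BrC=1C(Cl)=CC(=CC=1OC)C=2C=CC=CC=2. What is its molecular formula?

C13H10BrClO

Walk through each heavy atom and fill implicit hydrogens from standard valence (C 4, N 3, O 2, S 2, halogen 1):
  atom 1: Br (halogen, monovalent) → 0 H
  atom 2: C, bond orders sum to 4 (valence 4) → 0 H
  atom 3: C, bond orders sum to 4 (valence 4) → 0 H
  atom 4: Cl (halogen, monovalent) → 0 H
  atom 5: C, bond orders sum to 3 (valence 4) → 1 H
  atom 6: C, bond orders sum to 4 (valence 4) → 0 H
  atom 7: C, bond orders sum to 3 (valence 4) → 1 H
  atom 8: C, bond orders sum to 4 (valence 4) → 0 H
  atom 9: O, bond orders sum to 2 (valence 2) → 0 H
  atom 10: C, bond orders sum to 1 (valence 4) → 3 H
  atom 11: C, bond orders sum to 4 (valence 4) → 0 H
  atom 12: C, bond orders sum to 3 (valence 4) → 1 H
  atom 13: C, bond orders sum to 3 (valence 4) → 1 H
  atom 14: C, bond orders sum to 3 (valence 4) → 1 H
  atom 15: C, bond orders sum to 3 (valence 4) → 1 H
  atom 16: C, bond orders sum to 3 (valence 4) → 1 H
Totals → C:13, H:10, Br:1, Cl:1, O:1.
In Hill order: C13H10BrClO.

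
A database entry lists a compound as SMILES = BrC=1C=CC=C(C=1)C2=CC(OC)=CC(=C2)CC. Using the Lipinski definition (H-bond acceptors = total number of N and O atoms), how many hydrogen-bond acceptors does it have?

1

N atoms: 0; O atoms: 1.
Lipinski HBA = 0 + 1 = 1.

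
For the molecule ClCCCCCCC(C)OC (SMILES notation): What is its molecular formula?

Walk through each heavy atom and fill implicit hydrogens from standard valence (C 4, N 3, O 2, S 2, halogen 1):
  atom 1: Cl (halogen, monovalent) → 0 H
  atom 2: C, bond orders sum to 2 (valence 4) → 2 H
  atom 3: C, bond orders sum to 2 (valence 4) → 2 H
  atom 4: C, bond orders sum to 2 (valence 4) → 2 H
  atom 5: C, bond orders sum to 2 (valence 4) → 2 H
  atom 6: C, bond orders sum to 2 (valence 4) → 2 H
  atom 7: C, bond orders sum to 2 (valence 4) → 2 H
  atom 8: C, bond orders sum to 3 (valence 4) → 1 H
  atom 9: C, bond orders sum to 1 (valence 4) → 3 H
  atom 10: O, bond orders sum to 2 (valence 2) → 0 H
  atom 11: C, bond orders sum to 1 (valence 4) → 3 H
Totals → C:9, H:19, Cl:1, O:1.

C9H19ClO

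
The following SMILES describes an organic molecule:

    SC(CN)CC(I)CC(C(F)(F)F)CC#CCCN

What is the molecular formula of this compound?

Walk through each heavy atom and fill implicit hydrogens from standard valence (C 4, N 3, O 2, S 2, halogen 1):
  atom 1: S, bond orders sum to 1 (valence 2) → 1 H
  atom 2: C, bond orders sum to 3 (valence 4) → 1 H
  atom 3: C, bond orders sum to 2 (valence 4) → 2 H
  atom 4: N, bond orders sum to 1 (valence 3) → 2 H
  atom 5: C, bond orders sum to 2 (valence 4) → 2 H
  atom 6: C, bond orders sum to 3 (valence 4) → 1 H
  atom 7: I (halogen, monovalent) → 0 H
  atom 8: C, bond orders sum to 2 (valence 4) → 2 H
  atom 9: C, bond orders sum to 3 (valence 4) → 1 H
  atom 10: C, bond orders sum to 4 (valence 4) → 0 H
  atom 11: F (halogen, monovalent) → 0 H
  atom 12: F (halogen, monovalent) → 0 H
  atom 13: F (halogen, monovalent) → 0 H
  atom 14: C, bond orders sum to 2 (valence 4) → 2 H
  atom 15: C, bond orders sum to 4 (valence 4) → 0 H
  atom 16: C, bond orders sum to 4 (valence 4) → 0 H
  atom 17: C, bond orders sum to 2 (valence 4) → 2 H
  atom 18: C, bond orders sum to 2 (valence 4) → 2 H
  atom 19: N, bond orders sum to 1 (valence 3) → 2 H
Totals → C:12, H:20, F:3, I:1, N:2, S:1.

C12H20F3IN2S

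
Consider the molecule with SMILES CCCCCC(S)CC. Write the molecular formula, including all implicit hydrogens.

Walk through each heavy atom and fill implicit hydrogens from standard valence (C 4, N 3, O 2, S 2, halogen 1):
  atom 1: C, bond orders sum to 1 (valence 4) → 3 H
  atom 2: C, bond orders sum to 2 (valence 4) → 2 H
  atom 3: C, bond orders sum to 2 (valence 4) → 2 H
  atom 4: C, bond orders sum to 2 (valence 4) → 2 H
  atom 5: C, bond orders sum to 2 (valence 4) → 2 H
  atom 6: C, bond orders sum to 3 (valence 4) → 1 H
  atom 7: S, bond orders sum to 1 (valence 2) → 1 H
  atom 8: C, bond orders sum to 2 (valence 4) → 2 H
  atom 9: C, bond orders sum to 1 (valence 4) → 3 H
Totals → C:8, H:18, S:1.
In Hill order: C8H18S.

C8H18S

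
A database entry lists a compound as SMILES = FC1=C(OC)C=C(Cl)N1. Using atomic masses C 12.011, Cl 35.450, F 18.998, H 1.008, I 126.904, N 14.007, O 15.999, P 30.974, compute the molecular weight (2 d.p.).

149.55 g/mol

First, the molecular formula is C5H5ClFNO (counting implicit H from valence).
  C: 5 × 12.011 = 60.055
  Cl: 1 × 35.450 = 35.450
  F: 1 × 18.998 = 18.998
  H: 5 × 1.008 = 5.040
  N: 1 × 14.007 = 14.007
  O: 1 × 15.999 = 15.999
Sum: 5×12.011 + 1×35.450 + 1×18.998 + 5×1.008 + 1×14.007 + 1×15.999 = 149.549 → 149.55 g/mol.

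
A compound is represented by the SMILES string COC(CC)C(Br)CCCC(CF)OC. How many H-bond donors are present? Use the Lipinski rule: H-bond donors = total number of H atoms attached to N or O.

Donors: find every N or O and count the H atoms it carries.
  atom 2 (O): bond orders sum to 2 → 0 H
  atom 14 (O): bond orders sum to 2 → 0 H
Lipinski HBD = 0.

0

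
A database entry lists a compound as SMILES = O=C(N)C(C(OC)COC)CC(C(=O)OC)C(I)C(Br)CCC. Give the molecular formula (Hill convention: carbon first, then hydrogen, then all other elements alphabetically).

C15H27BrINO5

Walk through each heavy atom and fill implicit hydrogens from standard valence (C 4, N 3, O 2, S 2, halogen 1):
  atom 1: O, bond orders sum to 2 (valence 2) → 0 H
  atom 2: C, bond orders sum to 4 (valence 4) → 0 H
  atom 3: N, bond orders sum to 1 (valence 3) → 2 H
  atom 4: C, bond orders sum to 3 (valence 4) → 1 H
  atom 5: C, bond orders sum to 3 (valence 4) → 1 H
  atom 6: O, bond orders sum to 2 (valence 2) → 0 H
  atom 7: C, bond orders sum to 1 (valence 4) → 3 H
  atom 8: C, bond orders sum to 2 (valence 4) → 2 H
  atom 9: O, bond orders sum to 2 (valence 2) → 0 H
  atom 10: C, bond orders sum to 1 (valence 4) → 3 H
  atom 11: C, bond orders sum to 2 (valence 4) → 2 H
  atom 12: C, bond orders sum to 3 (valence 4) → 1 H
  atom 13: C, bond orders sum to 4 (valence 4) → 0 H
  atom 14: O, bond orders sum to 2 (valence 2) → 0 H
  atom 15: O, bond orders sum to 2 (valence 2) → 0 H
  atom 16: C, bond orders sum to 1 (valence 4) → 3 H
  atom 17: C, bond orders sum to 3 (valence 4) → 1 H
  atom 18: I (halogen, monovalent) → 0 H
  atom 19: C, bond orders sum to 3 (valence 4) → 1 H
  atom 20: Br (halogen, monovalent) → 0 H
  atom 21: C, bond orders sum to 2 (valence 4) → 2 H
  atom 22: C, bond orders sum to 2 (valence 4) → 2 H
  atom 23: C, bond orders sum to 1 (valence 4) → 3 H
Totals → C:15, H:27, Br:1, I:1, N:1, O:5.
In Hill order: C15H27BrINO5.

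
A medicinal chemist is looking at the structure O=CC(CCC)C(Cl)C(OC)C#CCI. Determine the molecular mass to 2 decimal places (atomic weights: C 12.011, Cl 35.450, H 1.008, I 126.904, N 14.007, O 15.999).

First, the molecular formula is C11H16ClIO2 (counting implicit H from valence).
  C: 11 × 12.011 = 132.121
  Cl: 1 × 35.450 = 35.450
  H: 16 × 1.008 = 16.128
  I: 1 × 126.904 = 126.904
  O: 2 × 15.999 = 31.998
Sum: 11×12.011 + 1×35.450 + 16×1.008 + 1×126.904 + 2×15.999 = 342.601 → 342.60 g/mol.

342.60 g/mol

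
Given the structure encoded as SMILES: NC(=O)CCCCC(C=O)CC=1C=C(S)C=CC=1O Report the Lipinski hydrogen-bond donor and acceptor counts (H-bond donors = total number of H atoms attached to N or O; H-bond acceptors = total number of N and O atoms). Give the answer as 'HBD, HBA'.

Donors: find every N or O and count the H atoms it carries.
  atom 1 (N): bond orders sum to 1 → 2 H
  atom 3 (O): bond orders sum to 2 → 0 H
  atom 10 (O): bond orders sum to 2 → 0 H
  atom 19 (O): bond orders sum to 1 → 1 H
Lipinski HBD = 3.
Acceptors: N atoms = 1, O atoms = 3 → HBA = 4.

3, 4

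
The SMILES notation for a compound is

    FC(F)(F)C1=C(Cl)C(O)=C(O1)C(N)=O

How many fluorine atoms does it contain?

Scan the SMILES for F atoms (remember two-letter symbols like Cl and Br are single atoms).
Fluorine count: 3.

3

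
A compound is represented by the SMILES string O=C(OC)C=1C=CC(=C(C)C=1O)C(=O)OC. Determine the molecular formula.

Walk through each heavy atom and fill implicit hydrogens from standard valence (C 4, N 3, O 2, S 2, halogen 1):
  atom 1: O, bond orders sum to 2 (valence 2) → 0 H
  atom 2: C, bond orders sum to 4 (valence 4) → 0 H
  atom 3: O, bond orders sum to 2 (valence 2) → 0 H
  atom 4: C, bond orders sum to 1 (valence 4) → 3 H
  atom 5: C, bond orders sum to 4 (valence 4) → 0 H
  atom 6: C, bond orders sum to 3 (valence 4) → 1 H
  atom 7: C, bond orders sum to 3 (valence 4) → 1 H
  atom 8: C, bond orders sum to 4 (valence 4) → 0 H
  atom 9: C, bond orders sum to 4 (valence 4) → 0 H
  atom 10: C, bond orders sum to 1 (valence 4) → 3 H
  atom 11: C, bond orders sum to 4 (valence 4) → 0 H
  atom 12: O, bond orders sum to 1 (valence 2) → 1 H
  atom 13: C, bond orders sum to 4 (valence 4) → 0 H
  atom 14: O, bond orders sum to 2 (valence 2) → 0 H
  atom 15: O, bond orders sum to 2 (valence 2) → 0 H
  atom 16: C, bond orders sum to 1 (valence 4) → 3 H
Totals → C:11, H:12, O:5.

C11H12O5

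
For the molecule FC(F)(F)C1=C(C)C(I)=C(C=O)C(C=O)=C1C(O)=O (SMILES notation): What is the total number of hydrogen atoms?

6

Walk through each heavy atom and fill implicit hydrogens from standard valence (C 4, N 3, O 2, S 2, halogen 1):
  atom 1: F (halogen, monovalent) → 0 H
  atom 2: C, bond orders sum to 4 (valence 4) → 0 H
  atom 3: F (halogen, monovalent) → 0 H
  atom 4: F (halogen, monovalent) → 0 H
  atom 5: C, bond orders sum to 4 (valence 4) → 0 H
  atom 6: C, bond orders sum to 4 (valence 4) → 0 H
  atom 7: C, bond orders sum to 1 (valence 4) → 3 H
  atom 8: C, bond orders sum to 4 (valence 4) → 0 H
  atom 9: I (halogen, monovalent) → 0 H
  atom 10: C, bond orders sum to 4 (valence 4) → 0 H
  atom 11: C, bond orders sum to 3 (valence 4) → 1 H
  atom 12: O, bond orders sum to 2 (valence 2) → 0 H
  atom 13: C, bond orders sum to 4 (valence 4) → 0 H
  atom 14: C, bond orders sum to 3 (valence 4) → 1 H
  atom 15: O, bond orders sum to 2 (valence 2) → 0 H
  atom 16: C, bond orders sum to 4 (valence 4) → 0 H
  atom 17: C, bond orders sum to 4 (valence 4) → 0 H
  atom 18: O, bond orders sum to 1 (valence 2) → 1 H
  atom 19: O, bond orders sum to 2 (valence 2) → 0 H
Total hydrogens: 6.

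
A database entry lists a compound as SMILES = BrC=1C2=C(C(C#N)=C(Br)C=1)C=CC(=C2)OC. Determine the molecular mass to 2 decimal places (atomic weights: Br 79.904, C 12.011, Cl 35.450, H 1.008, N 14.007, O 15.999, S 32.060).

First, the molecular formula is C12H7Br2NO (counting implicit H from valence).
  Br: 2 × 79.904 = 159.808
  C: 12 × 12.011 = 144.132
  H: 7 × 1.008 = 7.056
  N: 1 × 14.007 = 14.007
  O: 1 × 15.999 = 15.999
Sum: 2×79.904 + 12×12.011 + 7×1.008 + 1×14.007 + 1×15.999 = 341.002 → 341.00 g/mol.

341.00 g/mol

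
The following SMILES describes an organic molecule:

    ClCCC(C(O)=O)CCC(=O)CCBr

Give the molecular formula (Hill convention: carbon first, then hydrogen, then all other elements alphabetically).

Walk through each heavy atom and fill implicit hydrogens from standard valence (C 4, N 3, O 2, S 2, halogen 1):
  atom 1: Cl (halogen, monovalent) → 0 H
  atom 2: C, bond orders sum to 2 (valence 4) → 2 H
  atom 3: C, bond orders sum to 2 (valence 4) → 2 H
  atom 4: C, bond orders sum to 3 (valence 4) → 1 H
  atom 5: C, bond orders sum to 4 (valence 4) → 0 H
  atom 6: O, bond orders sum to 1 (valence 2) → 1 H
  atom 7: O, bond orders sum to 2 (valence 2) → 0 H
  atom 8: C, bond orders sum to 2 (valence 4) → 2 H
  atom 9: C, bond orders sum to 2 (valence 4) → 2 H
  atom 10: C, bond orders sum to 4 (valence 4) → 0 H
  atom 11: O, bond orders sum to 2 (valence 2) → 0 H
  atom 12: C, bond orders sum to 2 (valence 4) → 2 H
  atom 13: C, bond orders sum to 2 (valence 4) → 2 H
  atom 14: Br (halogen, monovalent) → 0 H
Totals → C:9, H:14, Br:1, Cl:1, O:3.

C9H14BrClO3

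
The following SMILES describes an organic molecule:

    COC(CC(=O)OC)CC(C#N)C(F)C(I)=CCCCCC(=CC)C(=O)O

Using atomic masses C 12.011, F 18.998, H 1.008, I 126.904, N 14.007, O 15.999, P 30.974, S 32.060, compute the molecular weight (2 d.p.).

495.33 g/mol

First, the molecular formula is C19H27FINO5 (counting implicit H from valence).
  C: 19 × 12.011 = 228.209
  F: 1 × 18.998 = 18.998
  H: 27 × 1.008 = 27.216
  I: 1 × 126.904 = 126.904
  N: 1 × 14.007 = 14.007
  O: 5 × 15.999 = 79.995
Sum: 19×12.011 + 1×18.998 + 27×1.008 + 1×126.904 + 1×14.007 + 5×15.999 = 495.329 → 495.33 g/mol.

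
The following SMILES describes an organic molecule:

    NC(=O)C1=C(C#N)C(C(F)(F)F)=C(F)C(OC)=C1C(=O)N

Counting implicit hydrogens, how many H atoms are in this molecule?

Walk through each heavy atom and fill implicit hydrogens from standard valence (C 4, N 3, O 2, S 2, halogen 1):
  atom 1: N, bond orders sum to 1 (valence 3) → 2 H
  atom 2: C, bond orders sum to 4 (valence 4) → 0 H
  atom 3: O, bond orders sum to 2 (valence 2) → 0 H
  atom 4: C, bond orders sum to 4 (valence 4) → 0 H
  atom 5: C, bond orders sum to 4 (valence 4) → 0 H
  atom 6: C, bond orders sum to 4 (valence 4) → 0 H
  atom 7: N, bond orders sum to 3 (valence 3) → 0 H
  atom 8: C, bond orders sum to 4 (valence 4) → 0 H
  atom 9: C, bond orders sum to 4 (valence 4) → 0 H
  atom 10: F (halogen, monovalent) → 0 H
  atom 11: F (halogen, monovalent) → 0 H
  atom 12: F (halogen, monovalent) → 0 H
  atom 13: C, bond orders sum to 4 (valence 4) → 0 H
  atom 14: F (halogen, monovalent) → 0 H
  atom 15: C, bond orders sum to 4 (valence 4) → 0 H
  atom 16: O, bond orders sum to 2 (valence 2) → 0 H
  atom 17: C, bond orders sum to 1 (valence 4) → 3 H
  atom 18: C, bond orders sum to 4 (valence 4) → 0 H
  atom 19: C, bond orders sum to 4 (valence 4) → 0 H
  atom 20: O, bond orders sum to 2 (valence 2) → 0 H
  atom 21: N, bond orders sum to 1 (valence 3) → 2 H
Total hydrogens: 7.

7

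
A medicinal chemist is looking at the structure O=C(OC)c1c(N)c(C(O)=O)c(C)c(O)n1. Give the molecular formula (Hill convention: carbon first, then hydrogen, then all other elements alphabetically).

C9H10N2O5

Walk through each heavy atom and fill implicit hydrogens from standard valence (C 4, N 3, O 2, S 2, halogen 1); for lowercase aromatic atoms, an aromatic c carries 1 H when it has two neighbours and 0 H with three, and aromatic n carries 0 H:
  atom 1: O, bond orders sum to 2 (valence 2) → 0 H
  atom 2: C, bond orders sum to 4 (valence 4) → 0 H
  atom 3: O, bond orders sum to 2 (valence 2) → 0 H
  atom 4: C, bond orders sum to 1 (valence 4) → 3 H
  atom 5: aromatic c, 3 neighbours → 0 H
  atom 6: aromatic c, 3 neighbours → 0 H
  atom 7: N, bond orders sum to 1 (valence 3) → 2 H
  atom 8: aromatic c, 3 neighbours → 0 H
  atom 9: C, bond orders sum to 4 (valence 4) → 0 H
  atom 10: O, bond orders sum to 1 (valence 2) → 1 H
  atom 11: O, bond orders sum to 2 (valence 2) → 0 H
  atom 12: aromatic c, 3 neighbours → 0 H
  atom 13: C, bond orders sum to 1 (valence 4) → 3 H
  atom 14: aromatic c, 3 neighbours → 0 H
  atom 15: O, bond orders sum to 1 (valence 2) → 1 H
  atom 16: aromatic n, 2 neighbours → 0 H
Totals → C:9, H:10, N:2, O:5.
In Hill order: C9H10N2O5.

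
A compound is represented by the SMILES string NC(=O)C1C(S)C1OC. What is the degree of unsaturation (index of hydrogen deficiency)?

2

Degree of unsaturation = (number of rings) + (number of π bonds).
Ring closures in the SMILES: 1.
π bonds: 1 double bond (each 1 DoU) → 1 DoU from unsaturation.
Total DoU = 1 + 1 = 2.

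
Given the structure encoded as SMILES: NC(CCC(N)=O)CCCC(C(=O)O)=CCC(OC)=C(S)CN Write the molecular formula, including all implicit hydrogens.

C15H27N3O4S

Walk through each heavy atom and fill implicit hydrogens from standard valence (C 4, N 3, O 2, S 2, halogen 1):
  atom 1: N, bond orders sum to 1 (valence 3) → 2 H
  atom 2: C, bond orders sum to 3 (valence 4) → 1 H
  atom 3: C, bond orders sum to 2 (valence 4) → 2 H
  atom 4: C, bond orders sum to 2 (valence 4) → 2 H
  atom 5: C, bond orders sum to 4 (valence 4) → 0 H
  atom 6: N, bond orders sum to 1 (valence 3) → 2 H
  atom 7: O, bond orders sum to 2 (valence 2) → 0 H
  atom 8: C, bond orders sum to 2 (valence 4) → 2 H
  atom 9: C, bond orders sum to 2 (valence 4) → 2 H
  atom 10: C, bond orders sum to 2 (valence 4) → 2 H
  atom 11: C, bond orders sum to 4 (valence 4) → 0 H
  atom 12: C, bond orders sum to 4 (valence 4) → 0 H
  atom 13: O, bond orders sum to 2 (valence 2) → 0 H
  atom 14: O, bond orders sum to 1 (valence 2) → 1 H
  atom 15: C, bond orders sum to 3 (valence 4) → 1 H
  atom 16: C, bond orders sum to 2 (valence 4) → 2 H
  atom 17: C, bond orders sum to 4 (valence 4) → 0 H
  atom 18: O, bond orders sum to 2 (valence 2) → 0 H
  atom 19: C, bond orders sum to 1 (valence 4) → 3 H
  atom 20: C, bond orders sum to 4 (valence 4) → 0 H
  atom 21: S, bond orders sum to 1 (valence 2) → 1 H
  atom 22: C, bond orders sum to 2 (valence 4) → 2 H
  atom 23: N, bond orders sum to 1 (valence 3) → 2 H
Totals → C:15, H:27, N:3, O:4, S:1.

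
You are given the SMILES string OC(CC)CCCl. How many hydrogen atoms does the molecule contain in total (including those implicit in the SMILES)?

11

Walk through each heavy atom and fill implicit hydrogens from standard valence (C 4, N 3, O 2, S 2, halogen 1):
  atom 1: O, bond orders sum to 1 (valence 2) → 1 H
  atom 2: C, bond orders sum to 3 (valence 4) → 1 H
  atom 3: C, bond orders sum to 2 (valence 4) → 2 H
  atom 4: C, bond orders sum to 1 (valence 4) → 3 H
  atom 5: C, bond orders sum to 2 (valence 4) → 2 H
  atom 6: C, bond orders sum to 2 (valence 4) → 2 H
  atom 7: Cl (halogen, monovalent) → 0 H
Total hydrogens: 11.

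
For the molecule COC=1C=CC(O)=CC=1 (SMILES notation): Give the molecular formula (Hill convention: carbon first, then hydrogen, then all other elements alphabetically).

Walk through each heavy atom and fill implicit hydrogens from standard valence (C 4, N 3, O 2, S 2, halogen 1):
  atom 1: C, bond orders sum to 1 (valence 4) → 3 H
  atom 2: O, bond orders sum to 2 (valence 2) → 0 H
  atom 3: C, bond orders sum to 4 (valence 4) → 0 H
  atom 4: C, bond orders sum to 3 (valence 4) → 1 H
  atom 5: C, bond orders sum to 3 (valence 4) → 1 H
  atom 6: C, bond orders sum to 4 (valence 4) → 0 H
  atom 7: O, bond orders sum to 1 (valence 2) → 1 H
  atom 8: C, bond orders sum to 3 (valence 4) → 1 H
  atom 9: C, bond orders sum to 3 (valence 4) → 1 H
Totals → C:7, H:8, O:2.
In Hill order: C7H8O2.

C7H8O2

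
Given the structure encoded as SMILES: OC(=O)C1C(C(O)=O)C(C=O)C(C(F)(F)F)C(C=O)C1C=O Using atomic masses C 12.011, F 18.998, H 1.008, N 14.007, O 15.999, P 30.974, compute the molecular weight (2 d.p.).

324.21 g/mol

First, the molecular formula is C12H11F3O7 (counting implicit H from valence).
  C: 12 × 12.011 = 144.132
  F: 3 × 18.998 = 56.994
  H: 11 × 1.008 = 11.088
  O: 7 × 15.999 = 111.993
Sum: 12×12.011 + 3×18.998 + 11×1.008 + 7×15.999 = 324.207 → 324.21 g/mol.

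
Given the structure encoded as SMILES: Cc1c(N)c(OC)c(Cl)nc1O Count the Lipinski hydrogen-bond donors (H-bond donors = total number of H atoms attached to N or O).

Donors: find every N or O and count the H atoms it carries.
  atom 4 (N): bond orders sum to 1 → 2 H
  atom 6 (O): bond orders sum to 2 → 0 H
  atom 10 (N): bond orders sum to 3 → 0 H
  atom 12 (O): bond orders sum to 1 → 1 H
Lipinski HBD = 3.

3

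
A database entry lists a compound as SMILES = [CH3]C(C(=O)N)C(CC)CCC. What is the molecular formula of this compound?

C9H19NO

Walk through each heavy atom and fill implicit hydrogens from standard valence (C 4, N 3, O 2, S 2, halogen 1):
  atom 1: C with explicit H count 3
  atom 2: C, bond orders sum to 3 (valence 4) → 1 H
  atom 3: C, bond orders sum to 4 (valence 4) → 0 H
  atom 4: O, bond orders sum to 2 (valence 2) → 0 H
  atom 5: N, bond orders sum to 1 (valence 3) → 2 H
  atom 6: C, bond orders sum to 3 (valence 4) → 1 H
  atom 7: C, bond orders sum to 2 (valence 4) → 2 H
  atom 8: C, bond orders sum to 1 (valence 4) → 3 H
  atom 9: C, bond orders sum to 2 (valence 4) → 2 H
  atom 10: C, bond orders sum to 2 (valence 4) → 2 H
  atom 11: C, bond orders sum to 1 (valence 4) → 3 H
Totals → C:9, H:19, N:1, O:1.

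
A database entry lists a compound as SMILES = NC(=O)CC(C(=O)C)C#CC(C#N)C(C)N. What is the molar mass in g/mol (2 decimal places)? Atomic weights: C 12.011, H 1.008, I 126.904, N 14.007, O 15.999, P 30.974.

221.26 g/mol

First, the molecular formula is C11H15N3O2 (counting implicit H from valence).
  C: 11 × 12.011 = 132.121
  H: 15 × 1.008 = 15.120
  N: 3 × 14.007 = 42.021
  O: 2 × 15.999 = 31.998
Sum: 11×12.011 + 15×1.008 + 3×14.007 + 2×15.999 = 221.260 → 221.26 g/mol.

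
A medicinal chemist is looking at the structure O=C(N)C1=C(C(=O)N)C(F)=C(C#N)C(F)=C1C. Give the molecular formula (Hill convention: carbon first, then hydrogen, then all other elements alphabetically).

Walk through each heavy atom and fill implicit hydrogens from standard valence (C 4, N 3, O 2, S 2, halogen 1):
  atom 1: O, bond orders sum to 2 (valence 2) → 0 H
  atom 2: C, bond orders sum to 4 (valence 4) → 0 H
  atom 3: N, bond orders sum to 1 (valence 3) → 2 H
  atom 4: C, bond orders sum to 4 (valence 4) → 0 H
  atom 5: C, bond orders sum to 4 (valence 4) → 0 H
  atom 6: C, bond orders sum to 4 (valence 4) → 0 H
  atom 7: O, bond orders sum to 2 (valence 2) → 0 H
  atom 8: N, bond orders sum to 1 (valence 3) → 2 H
  atom 9: C, bond orders sum to 4 (valence 4) → 0 H
  atom 10: F (halogen, monovalent) → 0 H
  atom 11: C, bond orders sum to 4 (valence 4) → 0 H
  atom 12: C, bond orders sum to 4 (valence 4) → 0 H
  atom 13: N, bond orders sum to 3 (valence 3) → 0 H
  atom 14: C, bond orders sum to 4 (valence 4) → 0 H
  atom 15: F (halogen, monovalent) → 0 H
  atom 16: C, bond orders sum to 4 (valence 4) → 0 H
  atom 17: C, bond orders sum to 1 (valence 4) → 3 H
Totals → C:10, H:7, F:2, N:3, O:2.
In Hill order: C10H7F2N3O2.

C10H7F2N3O2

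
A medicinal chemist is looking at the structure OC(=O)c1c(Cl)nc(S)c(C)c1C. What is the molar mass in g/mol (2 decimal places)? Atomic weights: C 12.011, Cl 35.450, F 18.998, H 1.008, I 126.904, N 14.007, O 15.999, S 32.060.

217.67 g/mol

First, the molecular formula is C8H8ClNO2S (counting implicit H from valence).
  C: 8 × 12.011 = 96.088
  Cl: 1 × 35.450 = 35.450
  H: 8 × 1.008 = 8.064
  N: 1 × 14.007 = 14.007
  O: 2 × 15.999 = 31.998
  S: 1 × 32.060 = 32.060
Sum: 8×12.011 + 1×35.450 + 8×1.008 + 1×14.007 + 2×15.999 + 1×32.060 = 217.667 → 217.67 g/mol.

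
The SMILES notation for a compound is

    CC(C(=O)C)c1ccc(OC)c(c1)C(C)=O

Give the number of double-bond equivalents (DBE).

Molecular formula: C13H16O3.
DoU = (2C + 2 + N − H − X) / 2, where X is the halogen count and O/S are ignored.
    = (2·13 + 2 + 0 − 16 − 0) / 2 = 12 / 2 = 6.

6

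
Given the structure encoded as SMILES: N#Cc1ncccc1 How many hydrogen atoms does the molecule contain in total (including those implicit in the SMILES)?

Walk through each heavy atom and fill implicit hydrogens from standard valence (C 4, N 3, O 2, S 2, halogen 1); for lowercase aromatic atoms, an aromatic c carries 1 H when it has two neighbours and 0 H with three, and aromatic n carries 0 H:
  atom 1: N, bond orders sum to 3 (valence 3) → 0 H
  atom 2: C, bond orders sum to 4 (valence 4) → 0 H
  atom 3: aromatic c, 3 neighbours → 0 H
  atom 4: aromatic n, 2 neighbours → 0 H
  atom 5: aromatic c, 2 neighbours → 1 H
  atom 6: aromatic c, 2 neighbours → 1 H
  atom 7: aromatic c, 2 neighbours → 1 H
  atom 8: aromatic c, 2 neighbours → 1 H
Total hydrogens: 4.

4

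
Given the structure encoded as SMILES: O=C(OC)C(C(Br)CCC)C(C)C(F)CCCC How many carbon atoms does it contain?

Count every carbon token in the SMILES (each C, including those in ring-closure positions and inside branches).
Carbon count: 14.

14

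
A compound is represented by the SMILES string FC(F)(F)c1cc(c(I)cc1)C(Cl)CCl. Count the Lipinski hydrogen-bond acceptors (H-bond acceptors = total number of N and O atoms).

0

N atoms: 0; O atoms: 0.
Lipinski HBA = 0 + 0 = 0.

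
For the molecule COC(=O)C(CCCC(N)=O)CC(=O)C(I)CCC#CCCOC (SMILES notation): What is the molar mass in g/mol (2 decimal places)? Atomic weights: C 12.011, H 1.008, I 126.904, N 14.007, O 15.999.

451.30 g/mol

First, the molecular formula is C17H26INO5 (counting implicit H from valence).
  C: 17 × 12.011 = 204.187
  H: 26 × 1.008 = 26.208
  I: 1 × 126.904 = 126.904
  N: 1 × 14.007 = 14.007
  O: 5 × 15.999 = 79.995
Sum: 17×12.011 + 26×1.008 + 1×126.904 + 1×14.007 + 5×15.999 = 451.301 → 451.30 g/mol.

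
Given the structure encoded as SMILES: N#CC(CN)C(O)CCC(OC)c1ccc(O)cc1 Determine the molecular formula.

C14H20N2O3

Walk through each heavy atom and fill implicit hydrogens from standard valence (C 4, N 3, O 2, S 2, halogen 1); for lowercase aromatic atoms, an aromatic c carries 1 H when it has two neighbours and 0 H with three, and aromatic n carries 0 H:
  atom 1: N, bond orders sum to 3 (valence 3) → 0 H
  atom 2: C, bond orders sum to 4 (valence 4) → 0 H
  atom 3: C, bond orders sum to 3 (valence 4) → 1 H
  atom 4: C, bond orders sum to 2 (valence 4) → 2 H
  atom 5: N, bond orders sum to 1 (valence 3) → 2 H
  atom 6: C, bond orders sum to 3 (valence 4) → 1 H
  atom 7: O, bond orders sum to 1 (valence 2) → 1 H
  atom 8: C, bond orders sum to 2 (valence 4) → 2 H
  atom 9: C, bond orders sum to 2 (valence 4) → 2 H
  atom 10: C, bond orders sum to 3 (valence 4) → 1 H
  atom 11: O, bond orders sum to 2 (valence 2) → 0 H
  atom 12: C, bond orders sum to 1 (valence 4) → 3 H
  atom 13: aromatic c, 3 neighbours → 0 H
  atom 14: aromatic c, 2 neighbours → 1 H
  atom 15: aromatic c, 2 neighbours → 1 H
  atom 16: aromatic c, 3 neighbours → 0 H
  atom 17: O, bond orders sum to 1 (valence 2) → 1 H
  atom 18: aromatic c, 2 neighbours → 1 H
  atom 19: aromatic c, 2 neighbours → 1 H
Totals → C:14, H:20, N:2, O:3.
In Hill order: C14H20N2O3.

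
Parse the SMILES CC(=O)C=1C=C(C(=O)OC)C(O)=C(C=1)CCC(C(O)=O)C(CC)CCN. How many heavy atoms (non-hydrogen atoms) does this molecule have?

Every atom symbol written in the SMILES (organic subset) is one heavy atom; implicit H are not written.
Heavy atoms by element → C:19, N:1, O:6.
Total: 26.

26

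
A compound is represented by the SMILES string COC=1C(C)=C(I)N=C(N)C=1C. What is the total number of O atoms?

Scan the SMILES for O atoms (remember two-letter symbols like Cl and Br are single atoms).
Oxygen count: 1.

1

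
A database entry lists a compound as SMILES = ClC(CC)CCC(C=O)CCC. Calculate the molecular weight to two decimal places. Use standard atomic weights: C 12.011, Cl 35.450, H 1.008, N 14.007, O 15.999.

First, the molecular formula is C10H19ClO (counting implicit H from valence).
  C: 10 × 12.011 = 120.110
  Cl: 1 × 35.450 = 35.450
  H: 19 × 1.008 = 19.152
  O: 1 × 15.999 = 15.999
Sum: 10×12.011 + 1×35.450 + 19×1.008 + 1×15.999 = 190.711 → 190.71 g/mol.

190.71 g/mol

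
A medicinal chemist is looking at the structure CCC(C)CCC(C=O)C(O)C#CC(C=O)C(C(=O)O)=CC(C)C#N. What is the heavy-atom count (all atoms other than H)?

Every atom symbol written in the SMILES (organic subset) is one heavy atom; implicit H are not written.
Heavy atoms by element → C:19, N:1, O:5.
Total: 25.

25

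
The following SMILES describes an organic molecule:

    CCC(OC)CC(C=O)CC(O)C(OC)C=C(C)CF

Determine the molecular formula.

C15H27FO4

Walk through each heavy atom and fill implicit hydrogens from standard valence (C 4, N 3, O 2, S 2, halogen 1):
  atom 1: C, bond orders sum to 1 (valence 4) → 3 H
  atom 2: C, bond orders sum to 2 (valence 4) → 2 H
  atom 3: C, bond orders sum to 3 (valence 4) → 1 H
  atom 4: O, bond orders sum to 2 (valence 2) → 0 H
  atom 5: C, bond orders sum to 1 (valence 4) → 3 H
  atom 6: C, bond orders sum to 2 (valence 4) → 2 H
  atom 7: C, bond orders sum to 3 (valence 4) → 1 H
  atom 8: C, bond orders sum to 3 (valence 4) → 1 H
  atom 9: O, bond orders sum to 2 (valence 2) → 0 H
  atom 10: C, bond orders sum to 2 (valence 4) → 2 H
  atom 11: C, bond orders sum to 3 (valence 4) → 1 H
  atom 12: O, bond orders sum to 1 (valence 2) → 1 H
  atom 13: C, bond orders sum to 3 (valence 4) → 1 H
  atom 14: O, bond orders sum to 2 (valence 2) → 0 H
  atom 15: C, bond orders sum to 1 (valence 4) → 3 H
  atom 16: C, bond orders sum to 3 (valence 4) → 1 H
  atom 17: C, bond orders sum to 4 (valence 4) → 0 H
  atom 18: C, bond orders sum to 1 (valence 4) → 3 H
  atom 19: C, bond orders sum to 2 (valence 4) → 2 H
  atom 20: F (halogen, monovalent) → 0 H
Totals → C:15, H:27, F:1, O:4.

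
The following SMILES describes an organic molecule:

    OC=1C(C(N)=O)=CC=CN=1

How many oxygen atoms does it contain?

2

Scan the SMILES for O atoms (remember two-letter symbols like Cl and Br are single atoms).
Oxygen count: 2.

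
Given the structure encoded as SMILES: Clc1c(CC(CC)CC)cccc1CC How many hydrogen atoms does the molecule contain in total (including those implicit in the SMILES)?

21

Walk through each heavy atom and fill implicit hydrogens from standard valence (C 4, N 3, O 2, S 2, halogen 1); for lowercase aromatic atoms, an aromatic c carries 1 H when it has two neighbours and 0 H with three, and aromatic n carries 0 H:
  atom 1: Cl (halogen, monovalent) → 0 H
  atom 2: aromatic c, 3 neighbours → 0 H
  atom 3: aromatic c, 3 neighbours → 0 H
  atom 4: C, bond orders sum to 2 (valence 4) → 2 H
  atom 5: C, bond orders sum to 3 (valence 4) → 1 H
  atom 6: C, bond orders sum to 2 (valence 4) → 2 H
  atom 7: C, bond orders sum to 1 (valence 4) → 3 H
  atom 8: C, bond orders sum to 2 (valence 4) → 2 H
  atom 9: C, bond orders sum to 1 (valence 4) → 3 H
  atom 10: aromatic c, 2 neighbours → 1 H
  atom 11: aromatic c, 2 neighbours → 1 H
  atom 12: aromatic c, 2 neighbours → 1 H
  atom 13: aromatic c, 3 neighbours → 0 H
  atom 14: C, bond orders sum to 2 (valence 4) → 2 H
  atom 15: C, bond orders sum to 1 (valence 4) → 3 H
Total hydrogens: 21.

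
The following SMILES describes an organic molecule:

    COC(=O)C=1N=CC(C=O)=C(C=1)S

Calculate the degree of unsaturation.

6

Molecular formula: C8H7NO3S.
DoU = (2C + 2 + N − H − X) / 2, where X is the halogen count and O/S are ignored.
    = (2·8 + 2 + 1 − 7 − 0) / 2 = 12 / 2 = 6.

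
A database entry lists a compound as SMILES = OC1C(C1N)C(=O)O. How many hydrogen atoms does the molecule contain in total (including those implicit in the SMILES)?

7

Walk through each heavy atom and fill implicit hydrogens from standard valence (C 4, N 3, O 2, S 2, halogen 1):
  atom 1: O, bond orders sum to 1 (valence 2) → 1 H
  atom 2: C, bond orders sum to 3 (valence 4) → 1 H
  atom 3: C, bond orders sum to 3 (valence 4) → 1 H
  atom 4: C, bond orders sum to 3 (valence 4) → 1 H
  atom 5: N, bond orders sum to 1 (valence 3) → 2 H
  atom 6: C, bond orders sum to 4 (valence 4) → 0 H
  atom 7: O, bond orders sum to 2 (valence 2) → 0 H
  atom 8: O, bond orders sum to 1 (valence 2) → 1 H
Total hydrogens: 7.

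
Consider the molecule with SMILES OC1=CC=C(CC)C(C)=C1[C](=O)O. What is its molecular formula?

C10H12O3

Walk through each heavy atom and fill implicit hydrogens from standard valence (C 4, N 3, O 2, S 2, halogen 1):
  atom 1: O, bond orders sum to 1 (valence 2) → 1 H
  atom 2: C, bond orders sum to 4 (valence 4) → 0 H
  atom 3: C, bond orders sum to 3 (valence 4) → 1 H
  atom 4: C, bond orders sum to 3 (valence 4) → 1 H
  atom 5: C, bond orders sum to 4 (valence 4) → 0 H
  atom 6: C, bond orders sum to 2 (valence 4) → 2 H
  atom 7: C, bond orders sum to 1 (valence 4) → 3 H
  atom 8: C, bond orders sum to 4 (valence 4) → 0 H
  atom 9: C, bond orders sum to 1 (valence 4) → 3 H
  atom 10: C, bond orders sum to 4 (valence 4) → 0 H
  atom 11: C with explicit H count 0
  atom 12: O, bond orders sum to 2 (valence 2) → 0 H
  atom 13: O, bond orders sum to 1 (valence 2) → 1 H
Totals → C:10, H:12, O:3.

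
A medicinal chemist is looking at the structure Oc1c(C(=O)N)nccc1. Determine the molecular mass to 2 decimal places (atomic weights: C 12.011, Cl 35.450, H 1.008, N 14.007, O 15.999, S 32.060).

138.13 g/mol

First, the molecular formula is C6H6N2O2 (counting implicit H from valence).
  C: 6 × 12.011 = 72.066
  H: 6 × 1.008 = 6.048
  N: 2 × 14.007 = 28.014
  O: 2 × 15.999 = 31.998
Sum: 6×12.011 + 6×1.008 + 2×14.007 + 2×15.999 = 138.126 → 138.13 g/mol.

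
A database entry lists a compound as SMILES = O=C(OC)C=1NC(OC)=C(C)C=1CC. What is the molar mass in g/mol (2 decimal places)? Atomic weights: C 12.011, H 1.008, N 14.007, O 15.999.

First, the molecular formula is C10H15NO3 (counting implicit H from valence).
  C: 10 × 12.011 = 120.110
  H: 15 × 1.008 = 15.120
  N: 1 × 14.007 = 14.007
  O: 3 × 15.999 = 47.997
Sum: 10×12.011 + 15×1.008 + 1×14.007 + 3×15.999 = 197.234 → 197.23 g/mol.

197.23 g/mol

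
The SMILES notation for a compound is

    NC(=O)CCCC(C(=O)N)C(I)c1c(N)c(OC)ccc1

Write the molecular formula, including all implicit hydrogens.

Walk through each heavy atom and fill implicit hydrogens from standard valence (C 4, N 3, O 2, S 2, halogen 1); for lowercase aromatic atoms, an aromatic c carries 1 H when it has two neighbours and 0 H with three, and aromatic n carries 0 H:
  atom 1: N, bond orders sum to 1 (valence 3) → 2 H
  atom 2: C, bond orders sum to 4 (valence 4) → 0 H
  atom 3: O, bond orders sum to 2 (valence 2) → 0 H
  atom 4: C, bond orders sum to 2 (valence 4) → 2 H
  atom 5: C, bond orders sum to 2 (valence 4) → 2 H
  atom 6: C, bond orders sum to 2 (valence 4) → 2 H
  atom 7: C, bond orders sum to 3 (valence 4) → 1 H
  atom 8: C, bond orders sum to 4 (valence 4) → 0 H
  atom 9: O, bond orders sum to 2 (valence 2) → 0 H
  atom 10: N, bond orders sum to 1 (valence 3) → 2 H
  atom 11: C, bond orders sum to 3 (valence 4) → 1 H
  atom 12: I (halogen, monovalent) → 0 H
  atom 13: aromatic c, 3 neighbours → 0 H
  atom 14: aromatic c, 3 neighbours → 0 H
  atom 15: N, bond orders sum to 1 (valence 3) → 2 H
  atom 16: aromatic c, 3 neighbours → 0 H
  atom 17: O, bond orders sum to 2 (valence 2) → 0 H
  atom 18: C, bond orders sum to 1 (valence 4) → 3 H
  atom 19: aromatic c, 2 neighbours → 1 H
  atom 20: aromatic c, 2 neighbours → 1 H
  atom 21: aromatic c, 2 neighbours → 1 H
Totals → C:14, H:20, I:1, N:3, O:3.

C14H20IN3O3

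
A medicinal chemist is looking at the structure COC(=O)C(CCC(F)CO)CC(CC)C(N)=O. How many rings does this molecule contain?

In SMILES, each pair of matching ring-closure digits denotes one ring-closing bond; the number of such bonds equals the number of independent rings.
Ring-closure bonds here: 0.

0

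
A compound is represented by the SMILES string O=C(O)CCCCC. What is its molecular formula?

C6H12O2

Walk through each heavy atom and fill implicit hydrogens from standard valence (C 4, N 3, O 2, S 2, halogen 1):
  atom 1: O, bond orders sum to 2 (valence 2) → 0 H
  atom 2: C, bond orders sum to 4 (valence 4) → 0 H
  atom 3: O, bond orders sum to 1 (valence 2) → 1 H
  atom 4: C, bond orders sum to 2 (valence 4) → 2 H
  atom 5: C, bond orders sum to 2 (valence 4) → 2 H
  atom 6: C, bond orders sum to 2 (valence 4) → 2 H
  atom 7: C, bond orders sum to 2 (valence 4) → 2 H
  atom 8: C, bond orders sum to 1 (valence 4) → 3 H
Totals → C:6, H:12, O:2.
In Hill order: C6H12O2.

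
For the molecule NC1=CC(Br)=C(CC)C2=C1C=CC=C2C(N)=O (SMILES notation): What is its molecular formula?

Walk through each heavy atom and fill implicit hydrogens from standard valence (C 4, N 3, O 2, S 2, halogen 1):
  atom 1: N, bond orders sum to 1 (valence 3) → 2 H
  atom 2: C, bond orders sum to 4 (valence 4) → 0 H
  atom 3: C, bond orders sum to 3 (valence 4) → 1 H
  atom 4: C, bond orders sum to 4 (valence 4) → 0 H
  atom 5: Br (halogen, monovalent) → 0 H
  atom 6: C, bond orders sum to 4 (valence 4) → 0 H
  atom 7: C, bond orders sum to 2 (valence 4) → 2 H
  atom 8: C, bond orders sum to 1 (valence 4) → 3 H
  atom 9: C, bond orders sum to 4 (valence 4) → 0 H
  atom 10: C, bond orders sum to 4 (valence 4) → 0 H
  atom 11: C, bond orders sum to 3 (valence 4) → 1 H
  atom 12: C, bond orders sum to 3 (valence 4) → 1 H
  atom 13: C, bond orders sum to 3 (valence 4) → 1 H
  atom 14: C, bond orders sum to 4 (valence 4) → 0 H
  atom 15: C, bond orders sum to 4 (valence 4) → 0 H
  atom 16: N, bond orders sum to 1 (valence 3) → 2 H
  atom 17: O, bond orders sum to 2 (valence 2) → 0 H
Totals → C:13, H:13, Br:1, N:2, O:1.

C13H13BrN2O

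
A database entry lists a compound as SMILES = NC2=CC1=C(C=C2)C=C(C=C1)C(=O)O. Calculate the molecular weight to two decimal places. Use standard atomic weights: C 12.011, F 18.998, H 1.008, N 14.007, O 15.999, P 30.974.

First, the molecular formula is C11H9NO2 (counting implicit H from valence).
  C: 11 × 12.011 = 132.121
  H: 9 × 1.008 = 9.072
  N: 1 × 14.007 = 14.007
  O: 2 × 15.999 = 31.998
Sum: 11×12.011 + 9×1.008 + 1×14.007 + 2×15.999 = 187.198 → 187.20 g/mol.

187.20 g/mol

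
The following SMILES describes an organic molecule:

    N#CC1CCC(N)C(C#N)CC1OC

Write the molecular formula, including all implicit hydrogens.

C10H15N3O

Walk through each heavy atom and fill implicit hydrogens from standard valence (C 4, N 3, O 2, S 2, halogen 1):
  atom 1: N, bond orders sum to 3 (valence 3) → 0 H
  atom 2: C, bond orders sum to 4 (valence 4) → 0 H
  atom 3: C, bond orders sum to 3 (valence 4) → 1 H
  atom 4: C, bond orders sum to 2 (valence 4) → 2 H
  atom 5: C, bond orders sum to 2 (valence 4) → 2 H
  atom 6: C, bond orders sum to 3 (valence 4) → 1 H
  atom 7: N, bond orders sum to 1 (valence 3) → 2 H
  atom 8: C, bond orders sum to 3 (valence 4) → 1 H
  atom 9: C, bond orders sum to 4 (valence 4) → 0 H
  atom 10: N, bond orders sum to 3 (valence 3) → 0 H
  atom 11: C, bond orders sum to 2 (valence 4) → 2 H
  atom 12: C, bond orders sum to 3 (valence 4) → 1 H
  atom 13: O, bond orders sum to 2 (valence 2) → 0 H
  atom 14: C, bond orders sum to 1 (valence 4) → 3 H
Totals → C:10, H:15, N:3, O:1.
In Hill order: C10H15N3O.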